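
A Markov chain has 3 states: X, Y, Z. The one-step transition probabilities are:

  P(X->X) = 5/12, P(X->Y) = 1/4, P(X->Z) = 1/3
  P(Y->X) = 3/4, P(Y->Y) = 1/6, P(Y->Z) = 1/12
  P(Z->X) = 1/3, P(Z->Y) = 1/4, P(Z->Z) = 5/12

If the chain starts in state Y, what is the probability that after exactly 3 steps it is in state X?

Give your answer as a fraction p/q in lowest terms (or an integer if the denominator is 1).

Computing P^3 by repeated multiplication:
P^1 =
  X: [5/12, 1/4, 1/3]
  Y: [3/4, 1/6, 1/12]
  Z: [1/3, 1/4, 5/12]
P^2 =
  X: [17/36, 11/48, 43/144]
  Y: [67/144, 17/72, 43/144]
  Z: [67/144, 11/48, 11/36]
P^3 =
  X: [809/1728, 133/576, 65/216]
  Y: [271/576, 199/864, 517/1728]
  Z: [101/216, 133/576, 521/1728]

(P^3)[Y -> X] = 271/576

Answer: 271/576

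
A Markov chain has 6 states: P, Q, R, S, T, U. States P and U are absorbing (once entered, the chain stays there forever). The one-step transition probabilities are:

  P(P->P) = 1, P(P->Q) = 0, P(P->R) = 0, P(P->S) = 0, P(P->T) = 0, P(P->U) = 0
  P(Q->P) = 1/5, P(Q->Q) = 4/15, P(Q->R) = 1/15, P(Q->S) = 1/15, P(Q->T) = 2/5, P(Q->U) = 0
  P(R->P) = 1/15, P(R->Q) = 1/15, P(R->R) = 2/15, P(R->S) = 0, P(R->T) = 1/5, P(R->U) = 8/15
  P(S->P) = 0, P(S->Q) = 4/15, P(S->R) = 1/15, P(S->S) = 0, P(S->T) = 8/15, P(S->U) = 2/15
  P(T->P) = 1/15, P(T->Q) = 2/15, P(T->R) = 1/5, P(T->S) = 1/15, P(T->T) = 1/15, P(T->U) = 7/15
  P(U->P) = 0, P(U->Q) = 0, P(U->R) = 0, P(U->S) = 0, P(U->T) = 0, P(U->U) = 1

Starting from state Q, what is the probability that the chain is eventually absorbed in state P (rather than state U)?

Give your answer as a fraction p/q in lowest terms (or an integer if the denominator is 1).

Let a_i = P(absorbed in P | start in state i).
Boundary conditions: a_P = 1, a_U = 0.
For each transient state i, a_i = sum_j P(i->j) * a_j:
  a_Q = 1/5*a_P + 4/15*a_Q + 1/15*a_R + 1/15*a_S + 2/5*a_T + 0*a_U
  a_R = 1/15*a_P + 1/15*a_Q + 2/15*a_R + 0*a_S + 1/5*a_T + 8/15*a_U
  a_S = 0*a_P + 4/15*a_Q + 1/15*a_R + 0*a_S + 8/15*a_T + 2/15*a_U
  a_T = 1/15*a_P + 2/15*a_Q + 1/5*a_R + 1/15*a_S + 1/15*a_T + 7/15*a_U

Substituting a_P = 1 and a_U = 0, rearrange to (I - Q) a = r where r[i] = P(i -> P):
  [11/15, -1/15, -1/15, -2/5] . (a_Q, a_R, a_S, a_T) = 1/5
  [-1/15, 13/15, 0, -1/5] . (a_Q, a_R, a_S, a_T) = 1/15
  [-4/15, -1/15, 1, -8/15] . (a_Q, a_R, a_S, a_T) = 0
  [-2/15, -1/5, -1/15, 14/15] . (a_Q, a_R, a_S, a_T) = 1/15

Solving yields:
  a_Q = 4651/11596
  a_R = 3439/23192
  a_S = 4881/23192
  a_T = 4071/23192

Starting state is Q, so the absorption probability is a_Q = 4651/11596.

Answer: 4651/11596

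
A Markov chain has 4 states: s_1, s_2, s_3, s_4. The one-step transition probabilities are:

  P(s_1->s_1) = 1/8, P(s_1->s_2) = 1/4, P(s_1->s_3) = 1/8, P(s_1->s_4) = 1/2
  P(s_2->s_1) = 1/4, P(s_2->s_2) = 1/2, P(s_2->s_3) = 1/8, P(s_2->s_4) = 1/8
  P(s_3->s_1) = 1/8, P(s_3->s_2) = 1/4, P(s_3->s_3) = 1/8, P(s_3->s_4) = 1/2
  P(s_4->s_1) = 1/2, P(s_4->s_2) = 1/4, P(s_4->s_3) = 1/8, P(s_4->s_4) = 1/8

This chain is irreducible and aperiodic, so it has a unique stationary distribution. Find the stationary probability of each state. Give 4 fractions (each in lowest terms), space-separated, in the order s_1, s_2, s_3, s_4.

Answer: 71/264 1/3 1/8 3/11

Derivation:
The stationary distribution satisfies pi = pi * P, i.e.:
  pi_s_1 = 1/8*pi_s_1 + 1/4*pi_s_2 + 1/8*pi_s_3 + 1/2*pi_s_4
  pi_s_2 = 1/4*pi_s_1 + 1/2*pi_s_2 + 1/4*pi_s_3 + 1/4*pi_s_4
  pi_s_3 = 1/8*pi_s_1 + 1/8*pi_s_2 + 1/8*pi_s_3 + 1/8*pi_s_4
  pi_s_4 = 1/2*pi_s_1 + 1/8*pi_s_2 + 1/2*pi_s_3 + 1/8*pi_s_4
with normalization: pi_s_1 + pi_s_2 + pi_s_3 + pi_s_4 = 1.

Using the first 3 balance equations plus normalization, the linear system A*pi = b is:
  [-7/8, 1/4, 1/8, 1/2] . pi = 0
  [1/4, -1/2, 1/4, 1/4] . pi = 0
  [1/8, 1/8, -7/8, 1/8] . pi = 0
  [1, 1, 1, 1] . pi = 1

Solving yields:
  pi_s_1 = 71/264
  pi_s_2 = 1/3
  pi_s_3 = 1/8
  pi_s_4 = 3/11

Verification (pi * P):
  71/264*1/8 + 1/3*1/4 + 1/8*1/8 + 3/11*1/2 = 71/264 = pi_s_1  (ok)
  71/264*1/4 + 1/3*1/2 + 1/8*1/4 + 3/11*1/4 = 1/3 = pi_s_2  (ok)
  71/264*1/8 + 1/3*1/8 + 1/8*1/8 + 3/11*1/8 = 1/8 = pi_s_3  (ok)
  71/264*1/2 + 1/3*1/8 + 1/8*1/2 + 3/11*1/8 = 3/11 = pi_s_4  (ok)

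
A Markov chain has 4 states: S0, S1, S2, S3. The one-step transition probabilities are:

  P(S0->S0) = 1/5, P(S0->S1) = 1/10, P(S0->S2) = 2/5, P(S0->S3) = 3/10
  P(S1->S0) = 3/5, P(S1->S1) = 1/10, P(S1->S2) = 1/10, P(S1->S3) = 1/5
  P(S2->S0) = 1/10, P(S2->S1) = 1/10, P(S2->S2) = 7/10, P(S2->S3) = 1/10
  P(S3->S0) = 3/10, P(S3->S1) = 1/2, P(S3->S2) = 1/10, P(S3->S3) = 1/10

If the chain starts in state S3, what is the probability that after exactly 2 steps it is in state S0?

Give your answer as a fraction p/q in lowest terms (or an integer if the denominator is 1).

Answer: 2/5

Derivation:
Computing P^2 by repeated multiplication:
P^1 =
  S0: [1/5, 1/10, 2/5, 3/10]
  S1: [3/5, 1/10, 1/10, 1/5]
  S2: [1/10, 1/10, 7/10, 1/10]
  S3: [3/10, 1/2, 1/10, 1/10]
P^2 =
  S0: [23/100, 11/50, 2/5, 3/20]
  S1: [1/4, 9/50, 17/50, 23/100]
  S2: [9/50, 7/50, 11/20, 13/100]
  S3: [2/5, 7/50, 1/4, 21/100]

(P^2)[S3 -> S0] = 2/5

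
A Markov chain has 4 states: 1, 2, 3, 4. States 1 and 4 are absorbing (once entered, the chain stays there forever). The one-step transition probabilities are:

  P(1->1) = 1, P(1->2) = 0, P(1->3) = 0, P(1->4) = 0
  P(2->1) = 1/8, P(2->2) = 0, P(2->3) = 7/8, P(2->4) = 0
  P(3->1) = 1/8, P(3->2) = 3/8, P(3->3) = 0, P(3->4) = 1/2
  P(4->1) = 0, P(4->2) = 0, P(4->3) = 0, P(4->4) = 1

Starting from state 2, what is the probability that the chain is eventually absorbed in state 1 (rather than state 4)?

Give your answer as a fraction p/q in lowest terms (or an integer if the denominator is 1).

Answer: 15/43

Derivation:
Let a_i = P(absorbed in 1 | start in state i).
Boundary conditions: a_1 = 1, a_4 = 0.
For each transient state i, a_i = sum_j P(i->j) * a_j:
  a_2 = 1/8*a_1 + 0*a_2 + 7/8*a_3 + 0*a_4
  a_3 = 1/8*a_1 + 3/8*a_2 + 0*a_3 + 1/2*a_4

Substituting a_1 = 1 and a_4 = 0, rearrange to (I - Q) a = r where r[i] = P(i -> 1):
  [1, -7/8] . (a_2, a_3) = 1/8
  [-3/8, 1] . (a_2, a_3) = 1/8

Solving yields:
  a_2 = 15/43
  a_3 = 11/43

Starting state is 2, so the absorption probability is a_2 = 15/43.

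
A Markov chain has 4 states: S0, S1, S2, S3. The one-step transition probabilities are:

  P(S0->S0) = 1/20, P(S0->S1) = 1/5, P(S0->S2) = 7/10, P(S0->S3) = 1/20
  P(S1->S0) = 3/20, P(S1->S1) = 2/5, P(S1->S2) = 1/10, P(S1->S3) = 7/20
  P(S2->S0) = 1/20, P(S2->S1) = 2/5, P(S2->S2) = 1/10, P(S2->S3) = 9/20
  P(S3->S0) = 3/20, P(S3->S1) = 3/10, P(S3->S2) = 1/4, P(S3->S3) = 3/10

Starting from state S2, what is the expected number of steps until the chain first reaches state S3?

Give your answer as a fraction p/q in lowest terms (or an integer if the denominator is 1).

Answer: 85/32

Derivation:
Let h_i = expected steps to first reach S3 from state i.
Boundary: h_S3 = 0.
First-step equations for the other states:
  h_S0 = 1 + 1/20*h_S0 + 1/5*h_S1 + 7/10*h_S2 + 1/20*h_S3
  h_S1 = 1 + 3/20*h_S0 + 2/5*h_S1 + 1/10*h_S2 + 7/20*h_S3
  h_S2 = 1 + 1/20*h_S0 + 2/5*h_S1 + 1/10*h_S2 + 9/20*h_S3

Substituting h_S3 = 0 and rearranging gives the linear system (I - Q) h = 1:
  [19/20, -1/5, -7/10] . (h_S0, h_S1, h_S2) = 1
  [-3/20, 3/5, -1/10] . (h_S0, h_S1, h_S2) = 1
  [-1/20, -2/5, 9/10] . (h_S0, h_S1, h_S2) = 1

Solving yields:
  h_S0 = 175/48
  h_S1 = 145/48
  h_S2 = 85/32

Starting state is S2, so the expected hitting time is h_S2 = 85/32.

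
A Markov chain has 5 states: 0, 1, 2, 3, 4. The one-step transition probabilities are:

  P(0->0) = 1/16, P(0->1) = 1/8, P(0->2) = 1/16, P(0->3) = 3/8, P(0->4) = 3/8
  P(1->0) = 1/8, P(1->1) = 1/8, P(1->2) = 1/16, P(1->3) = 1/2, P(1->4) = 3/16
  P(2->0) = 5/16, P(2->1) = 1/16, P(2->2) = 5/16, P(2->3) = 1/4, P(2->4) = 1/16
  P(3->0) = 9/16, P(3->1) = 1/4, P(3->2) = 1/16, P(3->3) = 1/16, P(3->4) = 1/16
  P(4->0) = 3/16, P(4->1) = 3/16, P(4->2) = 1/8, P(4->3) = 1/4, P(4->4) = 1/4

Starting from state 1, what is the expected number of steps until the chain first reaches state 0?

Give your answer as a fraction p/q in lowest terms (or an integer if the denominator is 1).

Answer: 1256/359

Derivation:
Let h_i = expected steps to first reach 0 from state i.
Boundary: h_0 = 0.
First-step equations for the other states:
  h_1 = 1 + 1/8*h_0 + 1/8*h_1 + 1/16*h_2 + 1/2*h_3 + 3/16*h_4
  h_2 = 1 + 5/16*h_0 + 1/16*h_1 + 5/16*h_2 + 1/4*h_3 + 1/16*h_4
  h_3 = 1 + 9/16*h_0 + 1/4*h_1 + 1/16*h_2 + 1/16*h_3 + 1/16*h_4
  h_4 = 1 + 3/16*h_0 + 3/16*h_1 + 1/8*h_2 + 1/4*h_3 + 1/4*h_4

Substituting h_0 = 0 and rearranging gives the linear system (I - Q) h = 1:
  [7/8, -1/16, -1/2, -3/16] . (h_1, h_2, h_3, h_4) = 1
  [-1/16, 11/16, -1/4, -1/16] . (h_1, h_2, h_3, h_4) = 1
  [-1/4, -1/16, 15/16, -1/16] . (h_1, h_2, h_3, h_4) = 1
  [-3/16, -1/8, -1/4, 3/4] . (h_1, h_2, h_3, h_4) = 1

Solving yields:
  h_1 = 1256/359
  h_2 = 13892/4667
  h_3 = 11352/4667
  h_4 = 16404/4667

Starting state is 1, so the expected hitting time is h_1 = 1256/359.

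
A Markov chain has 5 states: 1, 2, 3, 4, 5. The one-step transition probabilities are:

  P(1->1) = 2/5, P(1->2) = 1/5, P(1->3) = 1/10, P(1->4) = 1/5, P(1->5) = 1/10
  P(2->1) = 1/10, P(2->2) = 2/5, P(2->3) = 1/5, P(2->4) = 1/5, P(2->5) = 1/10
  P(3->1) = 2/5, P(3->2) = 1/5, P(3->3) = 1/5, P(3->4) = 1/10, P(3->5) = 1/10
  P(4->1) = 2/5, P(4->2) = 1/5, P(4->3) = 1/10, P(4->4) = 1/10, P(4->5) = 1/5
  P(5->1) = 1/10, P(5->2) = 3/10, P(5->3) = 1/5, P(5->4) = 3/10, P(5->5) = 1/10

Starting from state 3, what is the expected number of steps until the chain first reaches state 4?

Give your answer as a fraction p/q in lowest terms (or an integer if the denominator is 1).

Let h_i = expected steps to first reach 4 from state i.
Boundary: h_4 = 0.
First-step equations for the other states:
  h_1 = 1 + 2/5*h_1 + 1/5*h_2 + 1/10*h_3 + 1/5*h_4 + 1/10*h_5
  h_2 = 1 + 1/10*h_1 + 2/5*h_2 + 1/5*h_3 + 1/5*h_4 + 1/10*h_5
  h_3 = 1 + 2/5*h_1 + 1/5*h_2 + 1/5*h_3 + 1/10*h_4 + 1/10*h_5
  h_5 = 1 + 1/10*h_1 + 3/10*h_2 + 1/5*h_3 + 3/10*h_4 + 1/10*h_5

Substituting h_4 = 0 and rearranging gives the linear system (I - Q) h = 1:
  [3/5, -1/5, -1/10, -1/10] . (h_1, h_2, h_3, h_5) = 1
  [-1/10, 3/5, -1/5, -1/10] . (h_1, h_2, h_3, h_5) = 1
  [-2/5, -1/5, 4/5, -1/10] . (h_1, h_2, h_3, h_5) = 1
  [-1/10, -3/10, -1/5, 9/10] . (h_1, h_2, h_3, h_5) = 1

Solving yields:
  h_1 = 7200/1403
  h_2 = 7300/1403
  h_3 = 8000/1403
  h_5 = 6570/1403

Starting state is 3, so the expected hitting time is h_3 = 8000/1403.

Answer: 8000/1403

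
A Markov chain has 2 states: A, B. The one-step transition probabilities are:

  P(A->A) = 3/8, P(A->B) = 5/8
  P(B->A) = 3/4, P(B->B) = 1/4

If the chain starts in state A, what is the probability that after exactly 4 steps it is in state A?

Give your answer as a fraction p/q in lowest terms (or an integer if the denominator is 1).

Answer: 2271/4096

Derivation:
Computing P^4 by repeated multiplication:
P^1 =
  A: [3/8, 5/8]
  B: [3/4, 1/4]
P^2 =
  A: [39/64, 25/64]
  B: [15/32, 17/32]
P^3 =
  A: [267/512, 245/512]
  B: [147/256, 109/256]
P^4 =
  A: [2271/4096, 1825/4096]
  B: [1095/2048, 953/2048]

(P^4)[A -> A] = 2271/4096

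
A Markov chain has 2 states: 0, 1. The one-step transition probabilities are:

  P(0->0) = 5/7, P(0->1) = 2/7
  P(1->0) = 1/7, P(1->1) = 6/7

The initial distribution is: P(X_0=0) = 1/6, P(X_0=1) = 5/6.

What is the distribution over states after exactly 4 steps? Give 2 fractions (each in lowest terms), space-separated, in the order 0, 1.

Answer: 2273/7203 4930/7203

Derivation:
Propagating the distribution step by step (d_{t+1} = d_t * P):
d_0 = (0=1/6, 1=5/6)
  d_1[0] = 1/6*5/7 + 5/6*1/7 = 5/21
  d_1[1] = 1/6*2/7 + 5/6*6/7 = 16/21
d_1 = (0=5/21, 1=16/21)
  d_2[0] = 5/21*5/7 + 16/21*1/7 = 41/147
  d_2[1] = 5/21*2/7 + 16/21*6/7 = 106/147
d_2 = (0=41/147, 1=106/147)
  d_3[0] = 41/147*5/7 + 106/147*1/7 = 311/1029
  d_3[1] = 41/147*2/7 + 106/147*6/7 = 718/1029
d_3 = (0=311/1029, 1=718/1029)
  d_4[0] = 311/1029*5/7 + 718/1029*1/7 = 2273/7203
  d_4[1] = 311/1029*2/7 + 718/1029*6/7 = 4930/7203
d_4 = (0=2273/7203, 1=4930/7203)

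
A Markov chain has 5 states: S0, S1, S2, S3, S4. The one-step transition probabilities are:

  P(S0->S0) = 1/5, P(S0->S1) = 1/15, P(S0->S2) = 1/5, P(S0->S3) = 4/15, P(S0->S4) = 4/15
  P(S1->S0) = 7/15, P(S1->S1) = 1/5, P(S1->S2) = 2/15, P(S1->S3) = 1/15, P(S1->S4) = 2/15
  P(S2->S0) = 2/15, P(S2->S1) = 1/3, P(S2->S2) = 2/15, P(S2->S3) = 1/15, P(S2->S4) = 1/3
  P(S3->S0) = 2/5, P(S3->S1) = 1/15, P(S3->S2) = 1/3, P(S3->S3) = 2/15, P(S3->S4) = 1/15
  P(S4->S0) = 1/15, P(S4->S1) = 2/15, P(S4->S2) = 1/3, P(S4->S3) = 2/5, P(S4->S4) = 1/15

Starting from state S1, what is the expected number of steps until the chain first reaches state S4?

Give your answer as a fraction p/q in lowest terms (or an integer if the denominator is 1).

Answer: 6225/1259

Derivation:
Let h_i = expected steps to first reach S4 from state i.
Boundary: h_S4 = 0.
First-step equations for the other states:
  h_S0 = 1 + 1/5*h_S0 + 1/15*h_S1 + 1/5*h_S2 + 4/15*h_S3 + 4/15*h_S4
  h_S1 = 1 + 7/15*h_S0 + 1/5*h_S1 + 2/15*h_S2 + 1/15*h_S3 + 2/15*h_S4
  h_S2 = 1 + 2/15*h_S0 + 1/3*h_S1 + 2/15*h_S2 + 1/15*h_S3 + 1/3*h_S4
  h_S3 = 1 + 2/5*h_S0 + 1/15*h_S1 + 1/3*h_S2 + 2/15*h_S3 + 1/15*h_S4

Substituting h_S4 = 0 and rearranging gives the linear system (I - Q) h = 1:
  [4/5, -1/15, -1/5, -4/15] . (h_S0, h_S1, h_S2, h_S3) = 1
  [-7/15, 4/5, -2/15, -1/15] . (h_S0, h_S1, h_S2, h_S3) = 1
  [-2/15, -1/3, 13/15, -1/15] . (h_S0, h_S1, h_S2, h_S3) = 1
  [-2/5, -1/15, -1/3, 13/15] . (h_S0, h_S1, h_S2, h_S3) = 1

Solving yields:
  h_S0 = 5559/1259
  h_S1 = 6225/1259
  h_S2 = 5202/1259
  h_S3 = 6498/1259

Starting state is S1, so the expected hitting time is h_S1 = 6225/1259.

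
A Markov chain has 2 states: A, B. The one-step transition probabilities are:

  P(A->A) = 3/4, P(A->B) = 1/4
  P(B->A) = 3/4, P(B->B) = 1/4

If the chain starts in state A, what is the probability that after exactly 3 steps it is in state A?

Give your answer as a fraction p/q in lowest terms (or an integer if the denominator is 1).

Computing P^3 by repeated multiplication:
P^1 =
  A: [3/4, 1/4]
  B: [3/4, 1/4]
P^2 =
  A: [3/4, 1/4]
  B: [3/4, 1/4]
P^3 =
  A: [3/4, 1/4]
  B: [3/4, 1/4]

(P^3)[A -> A] = 3/4

Answer: 3/4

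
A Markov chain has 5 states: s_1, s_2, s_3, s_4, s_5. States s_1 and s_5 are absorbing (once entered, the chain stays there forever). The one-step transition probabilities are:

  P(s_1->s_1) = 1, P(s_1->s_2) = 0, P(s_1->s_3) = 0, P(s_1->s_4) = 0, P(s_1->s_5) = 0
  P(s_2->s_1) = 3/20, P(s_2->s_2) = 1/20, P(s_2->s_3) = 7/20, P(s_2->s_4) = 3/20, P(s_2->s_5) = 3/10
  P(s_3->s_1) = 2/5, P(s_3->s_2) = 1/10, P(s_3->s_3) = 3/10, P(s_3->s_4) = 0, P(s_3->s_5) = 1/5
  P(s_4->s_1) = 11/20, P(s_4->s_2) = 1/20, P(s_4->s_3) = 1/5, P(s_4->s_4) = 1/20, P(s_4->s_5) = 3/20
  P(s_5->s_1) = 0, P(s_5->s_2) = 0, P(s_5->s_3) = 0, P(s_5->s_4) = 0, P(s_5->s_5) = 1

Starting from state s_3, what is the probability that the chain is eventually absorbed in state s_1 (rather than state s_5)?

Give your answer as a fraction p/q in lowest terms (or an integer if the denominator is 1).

Let a_i = P(absorbed in s_1 | start in state i).
Boundary conditions: a_s_1 = 1, a_s_5 = 0.
For each transient state i, a_i = sum_j P(i->j) * a_j:
  a_s_2 = 3/20*a_s_1 + 1/20*a_s_2 + 7/20*a_s_3 + 3/20*a_s_4 + 3/10*a_s_5
  a_s_3 = 2/5*a_s_1 + 1/10*a_s_2 + 3/10*a_s_3 + 0*a_s_4 + 1/5*a_s_5
  a_s_4 = 11/20*a_s_1 + 1/20*a_s_2 + 1/5*a_s_3 + 1/20*a_s_4 + 3/20*a_s_5

Substituting a_s_1 = 1 and a_s_5 = 0, rearrange to (I - Q) a = r where r[i] = P(i -> s_1):
  [19/20, -7/20, -3/20] . (a_s_2, a_s_3, a_s_4) = 3/20
  [-1/10, 7/10, 0] . (a_s_2, a_s_3, a_s_4) = 2/5
  [-1/20, -1/5, 19/20] . (a_s_2, a_s_3, a_s_4) = 11/20

Solving yields:
  a_s_2 = 1210/2361
  a_s_3 = 1522/2361
  a_s_4 = 1751/2361

Starting state is s_3, so the absorption probability is a_s_3 = 1522/2361.

Answer: 1522/2361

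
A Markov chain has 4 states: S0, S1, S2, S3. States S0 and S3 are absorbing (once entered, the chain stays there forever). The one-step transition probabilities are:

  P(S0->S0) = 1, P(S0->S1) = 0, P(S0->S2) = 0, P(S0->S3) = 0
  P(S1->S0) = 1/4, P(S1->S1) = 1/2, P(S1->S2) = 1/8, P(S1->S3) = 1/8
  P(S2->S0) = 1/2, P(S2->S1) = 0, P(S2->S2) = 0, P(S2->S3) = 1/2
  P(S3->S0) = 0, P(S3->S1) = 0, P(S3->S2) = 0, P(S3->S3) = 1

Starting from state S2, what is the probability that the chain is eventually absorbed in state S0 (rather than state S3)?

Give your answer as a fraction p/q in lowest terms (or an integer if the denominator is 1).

Let a_i = P(absorbed in S0 | start in state i).
Boundary conditions: a_S0 = 1, a_S3 = 0.
For each transient state i, a_i = sum_j P(i->j) * a_j:
  a_S1 = 1/4*a_S0 + 1/2*a_S1 + 1/8*a_S2 + 1/8*a_S3
  a_S2 = 1/2*a_S0 + 0*a_S1 + 0*a_S2 + 1/2*a_S3

Substituting a_S0 = 1 and a_S3 = 0, rearrange to (I - Q) a = r where r[i] = P(i -> S0):
  [1/2, -1/8] . (a_S1, a_S2) = 1/4
  [0, 1] . (a_S1, a_S2) = 1/2

Solving yields:
  a_S1 = 5/8
  a_S2 = 1/2

Starting state is S2, so the absorption probability is a_S2 = 1/2.

Answer: 1/2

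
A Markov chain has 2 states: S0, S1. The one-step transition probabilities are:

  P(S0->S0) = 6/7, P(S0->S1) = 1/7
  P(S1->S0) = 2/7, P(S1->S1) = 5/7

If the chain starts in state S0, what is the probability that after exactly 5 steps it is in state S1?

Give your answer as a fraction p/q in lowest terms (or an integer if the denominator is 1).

Answer: 5261/16807

Derivation:
Computing P^5 by repeated multiplication:
P^1 =
  S0: [6/7, 1/7]
  S1: [2/7, 5/7]
P^2 =
  S0: [38/49, 11/49]
  S1: [22/49, 27/49]
P^3 =
  S0: [250/343, 93/343]
  S1: [186/343, 157/343]
P^4 =
  S0: [1686/2401, 715/2401]
  S1: [1430/2401, 971/2401]
P^5 =
  S0: [11546/16807, 5261/16807]
  S1: [10522/16807, 6285/16807]

(P^5)[S0 -> S1] = 5261/16807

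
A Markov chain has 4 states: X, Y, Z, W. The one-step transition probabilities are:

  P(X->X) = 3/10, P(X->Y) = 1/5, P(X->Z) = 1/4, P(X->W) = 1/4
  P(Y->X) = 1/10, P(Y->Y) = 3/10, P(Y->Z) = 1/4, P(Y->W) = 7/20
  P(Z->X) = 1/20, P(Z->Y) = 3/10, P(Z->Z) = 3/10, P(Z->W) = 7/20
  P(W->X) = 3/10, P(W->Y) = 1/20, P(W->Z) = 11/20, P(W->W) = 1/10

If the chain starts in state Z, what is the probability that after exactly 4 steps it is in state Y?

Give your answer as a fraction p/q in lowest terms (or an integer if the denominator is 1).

Answer: 34579/160000

Derivation:
Computing P^4 by repeated multiplication:
P^1 =
  X: [3/10, 1/5, 1/4, 1/4]
  Y: [1/10, 3/10, 1/4, 7/20]
  Z: [1/20, 3/10, 3/10, 7/20]
  W: [3/10, 1/20, 11/20, 1/10]
P^2 =
  X: [79/400, 83/400, 27/80, 103/400]
  Y: [71/400, 81/400, 147/400, 101/400]
  Z: [33/200, 83/400, 37/100, 103/400]
  W: [61/400, 49/200, 123/400, 59/200]
P^3 =
  X: [1393/8000, 1727/8000, 2753/8000, 2127/8000]
  Y: [1341/8000, 1753/8000, 2753/8000, 2153/8000]
  Z: [83/500, 1753/8000, 1383/4000, 2153/8000]
  W: [1393/8000, 211/1000, 2831/8000, 261/1000]
P^4 =
  X: [27327/160000, 34579/160000, 11103/32000, 42579/160000]
  Y: [27223/160000, 34553/160000, 55671/160000, 42553/160000]
  Z: [13579/80000, 34579/160000, 13921/40000, 42579/160000]
  W: [27093/160000, 17387/80000, 55359/160000, 21387/80000]

(P^4)[Z -> Y] = 34579/160000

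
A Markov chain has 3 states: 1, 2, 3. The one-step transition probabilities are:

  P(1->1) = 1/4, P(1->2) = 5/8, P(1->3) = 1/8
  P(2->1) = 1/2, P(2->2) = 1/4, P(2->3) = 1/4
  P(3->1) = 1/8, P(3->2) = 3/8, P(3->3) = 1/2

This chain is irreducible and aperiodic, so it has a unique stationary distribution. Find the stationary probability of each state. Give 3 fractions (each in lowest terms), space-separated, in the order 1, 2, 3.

The stationary distribution satisfies pi = pi * P, i.e.:
  pi_1 = 1/4*pi_1 + 1/2*pi_2 + 1/8*pi_3
  pi_2 = 5/8*pi_1 + 1/4*pi_2 + 3/8*pi_3
  pi_3 = 1/8*pi_1 + 1/4*pi_2 + 1/2*pi_3
with normalization: pi_1 + pi_2 + pi_3 = 1.

Using the first 2 balance equations plus normalization, the linear system A*pi = b is:
  [-3/4, 1/2, 1/8] . pi = 0
  [5/8, -3/4, 3/8] . pi = 0
  [1, 1, 1] . pi = 1

Solving yields:
  pi_1 = 6/19
  pi_2 = 23/57
  pi_3 = 16/57

Verification (pi * P):
  6/19*1/4 + 23/57*1/2 + 16/57*1/8 = 6/19 = pi_1  (ok)
  6/19*5/8 + 23/57*1/4 + 16/57*3/8 = 23/57 = pi_2  (ok)
  6/19*1/8 + 23/57*1/4 + 16/57*1/2 = 16/57 = pi_3  (ok)

Answer: 6/19 23/57 16/57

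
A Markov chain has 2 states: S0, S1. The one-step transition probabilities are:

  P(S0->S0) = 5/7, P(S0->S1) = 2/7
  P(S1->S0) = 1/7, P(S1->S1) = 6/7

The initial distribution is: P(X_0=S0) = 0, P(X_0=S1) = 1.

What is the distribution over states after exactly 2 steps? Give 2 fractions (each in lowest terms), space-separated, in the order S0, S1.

Answer: 11/49 38/49

Derivation:
Propagating the distribution step by step (d_{t+1} = d_t * P):
d_0 = (S0=0, S1=1)
  d_1[S0] = 0*5/7 + 1*1/7 = 1/7
  d_1[S1] = 0*2/7 + 1*6/7 = 6/7
d_1 = (S0=1/7, S1=6/7)
  d_2[S0] = 1/7*5/7 + 6/7*1/7 = 11/49
  d_2[S1] = 1/7*2/7 + 6/7*6/7 = 38/49
d_2 = (S0=11/49, S1=38/49)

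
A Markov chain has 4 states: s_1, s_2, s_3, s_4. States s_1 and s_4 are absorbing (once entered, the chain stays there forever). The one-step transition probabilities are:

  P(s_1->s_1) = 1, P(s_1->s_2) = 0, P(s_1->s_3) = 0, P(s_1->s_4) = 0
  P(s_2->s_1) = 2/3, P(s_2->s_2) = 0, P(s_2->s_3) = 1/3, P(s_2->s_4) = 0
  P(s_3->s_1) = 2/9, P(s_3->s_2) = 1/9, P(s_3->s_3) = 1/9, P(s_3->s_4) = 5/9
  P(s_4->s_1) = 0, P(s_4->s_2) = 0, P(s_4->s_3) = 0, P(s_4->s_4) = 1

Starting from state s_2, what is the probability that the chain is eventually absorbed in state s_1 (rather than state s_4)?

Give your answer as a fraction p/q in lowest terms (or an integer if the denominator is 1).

Answer: 18/23

Derivation:
Let a_i = P(absorbed in s_1 | start in state i).
Boundary conditions: a_s_1 = 1, a_s_4 = 0.
For each transient state i, a_i = sum_j P(i->j) * a_j:
  a_s_2 = 2/3*a_s_1 + 0*a_s_2 + 1/3*a_s_3 + 0*a_s_4
  a_s_3 = 2/9*a_s_1 + 1/9*a_s_2 + 1/9*a_s_3 + 5/9*a_s_4

Substituting a_s_1 = 1 and a_s_4 = 0, rearrange to (I - Q) a = r where r[i] = P(i -> s_1):
  [1, -1/3] . (a_s_2, a_s_3) = 2/3
  [-1/9, 8/9] . (a_s_2, a_s_3) = 2/9

Solving yields:
  a_s_2 = 18/23
  a_s_3 = 8/23

Starting state is s_2, so the absorption probability is a_s_2 = 18/23.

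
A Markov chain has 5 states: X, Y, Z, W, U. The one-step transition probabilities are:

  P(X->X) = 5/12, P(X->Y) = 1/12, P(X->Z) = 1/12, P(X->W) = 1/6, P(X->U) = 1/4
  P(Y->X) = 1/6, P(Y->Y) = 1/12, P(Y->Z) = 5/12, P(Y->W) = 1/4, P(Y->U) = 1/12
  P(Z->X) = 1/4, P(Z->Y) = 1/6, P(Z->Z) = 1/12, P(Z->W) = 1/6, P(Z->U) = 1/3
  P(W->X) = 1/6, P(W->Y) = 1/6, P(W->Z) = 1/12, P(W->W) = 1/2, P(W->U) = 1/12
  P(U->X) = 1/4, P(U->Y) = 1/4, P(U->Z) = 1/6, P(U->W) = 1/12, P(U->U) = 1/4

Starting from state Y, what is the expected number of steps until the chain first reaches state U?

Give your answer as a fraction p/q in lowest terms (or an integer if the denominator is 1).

Let h_i = expected steps to first reach U from state i.
Boundary: h_U = 0.
First-step equations for the other states:
  h_X = 1 + 5/12*h_X + 1/12*h_Y + 1/12*h_Z + 1/6*h_W + 1/4*h_U
  h_Y = 1 + 1/6*h_X + 1/12*h_Y + 5/12*h_Z + 1/4*h_W + 1/12*h_U
  h_Z = 1 + 1/4*h_X + 1/6*h_Y + 1/12*h_Z + 1/6*h_W + 1/3*h_U
  h_W = 1 + 1/6*h_X + 1/6*h_Y + 1/12*h_Z + 1/2*h_W + 1/12*h_U

Substituting h_U = 0 and rearranging gives the linear system (I - Q) h = 1:
  [7/12, -1/12, -1/12, -1/6] . (h_X, h_Y, h_Z, h_W) = 1
  [-1/6, 11/12, -5/12, -1/4] . (h_X, h_Y, h_Z, h_W) = 1
  [-1/4, -1/6, 11/12, -1/6] . (h_X, h_Y, h_Z, h_W) = 1
  [-1/6, -1/6, -1/12, 1/2] . (h_X, h_Y, h_Z, h_W) = 1

Solving yields:
  h_X = 13296/2617
  h_Y = 15504/2617
  h_Z = 12372/2617
  h_W = 16896/2617

Starting state is Y, so the expected hitting time is h_Y = 15504/2617.

Answer: 15504/2617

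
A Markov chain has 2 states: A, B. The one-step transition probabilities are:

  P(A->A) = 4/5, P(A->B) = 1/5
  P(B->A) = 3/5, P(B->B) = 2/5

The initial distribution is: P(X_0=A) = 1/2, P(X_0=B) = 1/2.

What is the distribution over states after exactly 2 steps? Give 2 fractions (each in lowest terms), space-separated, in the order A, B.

Answer: 37/50 13/50

Derivation:
Propagating the distribution step by step (d_{t+1} = d_t * P):
d_0 = (A=1/2, B=1/2)
  d_1[A] = 1/2*4/5 + 1/2*3/5 = 7/10
  d_1[B] = 1/2*1/5 + 1/2*2/5 = 3/10
d_1 = (A=7/10, B=3/10)
  d_2[A] = 7/10*4/5 + 3/10*3/5 = 37/50
  d_2[B] = 7/10*1/5 + 3/10*2/5 = 13/50
d_2 = (A=37/50, B=13/50)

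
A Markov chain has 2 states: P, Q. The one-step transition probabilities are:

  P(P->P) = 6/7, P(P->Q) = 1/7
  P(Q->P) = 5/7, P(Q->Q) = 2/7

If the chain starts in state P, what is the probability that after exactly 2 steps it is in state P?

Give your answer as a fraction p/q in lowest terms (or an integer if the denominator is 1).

Answer: 41/49

Derivation:
Computing P^2 by repeated multiplication:
P^1 =
  P: [6/7, 1/7]
  Q: [5/7, 2/7]
P^2 =
  P: [41/49, 8/49]
  Q: [40/49, 9/49]

(P^2)[P -> P] = 41/49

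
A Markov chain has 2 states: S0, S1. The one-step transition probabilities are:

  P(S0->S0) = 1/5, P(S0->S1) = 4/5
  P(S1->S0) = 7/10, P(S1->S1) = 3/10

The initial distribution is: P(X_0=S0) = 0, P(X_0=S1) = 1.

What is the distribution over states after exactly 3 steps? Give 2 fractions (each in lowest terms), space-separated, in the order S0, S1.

Answer: 21/40 19/40

Derivation:
Propagating the distribution step by step (d_{t+1} = d_t * P):
d_0 = (S0=0, S1=1)
  d_1[S0] = 0*1/5 + 1*7/10 = 7/10
  d_1[S1] = 0*4/5 + 1*3/10 = 3/10
d_1 = (S0=7/10, S1=3/10)
  d_2[S0] = 7/10*1/5 + 3/10*7/10 = 7/20
  d_2[S1] = 7/10*4/5 + 3/10*3/10 = 13/20
d_2 = (S0=7/20, S1=13/20)
  d_3[S0] = 7/20*1/5 + 13/20*7/10 = 21/40
  d_3[S1] = 7/20*4/5 + 13/20*3/10 = 19/40
d_3 = (S0=21/40, S1=19/40)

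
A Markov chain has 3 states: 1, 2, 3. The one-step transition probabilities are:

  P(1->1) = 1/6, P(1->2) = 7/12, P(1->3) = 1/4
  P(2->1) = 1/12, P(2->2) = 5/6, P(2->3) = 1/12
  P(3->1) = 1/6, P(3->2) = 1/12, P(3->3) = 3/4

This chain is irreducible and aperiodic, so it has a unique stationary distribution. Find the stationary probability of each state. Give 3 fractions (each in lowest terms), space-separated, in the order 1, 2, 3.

The stationary distribution satisfies pi = pi * P, i.e.:
  pi_1 = 1/6*pi_1 + 1/12*pi_2 + 1/6*pi_3
  pi_2 = 7/12*pi_1 + 5/6*pi_2 + 1/12*pi_3
  pi_3 = 1/4*pi_1 + 1/12*pi_2 + 3/4*pi_3
with normalization: pi_1 + pi_2 + pi_3 = 1.

Using the first 2 balance equations plus normalization, the linear system A*pi = b is:
  [-5/6, 1/12, 1/6] . pi = 0
  [7/12, -1/6, 1/12] . pi = 0
  [1, 1, 1] . pi = 1

Solving yields:
  pi_1 = 5/42
  pi_2 = 4/7
  pi_3 = 13/42

Verification (pi * P):
  5/42*1/6 + 4/7*1/12 + 13/42*1/6 = 5/42 = pi_1  (ok)
  5/42*7/12 + 4/7*5/6 + 13/42*1/12 = 4/7 = pi_2  (ok)
  5/42*1/4 + 4/7*1/12 + 13/42*3/4 = 13/42 = pi_3  (ok)

Answer: 5/42 4/7 13/42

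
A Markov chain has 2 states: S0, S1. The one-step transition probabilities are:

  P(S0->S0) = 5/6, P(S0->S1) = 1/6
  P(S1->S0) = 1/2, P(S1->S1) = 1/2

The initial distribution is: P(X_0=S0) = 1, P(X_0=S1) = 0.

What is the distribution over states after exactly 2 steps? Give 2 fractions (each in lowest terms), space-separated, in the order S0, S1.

Answer: 7/9 2/9

Derivation:
Propagating the distribution step by step (d_{t+1} = d_t * P):
d_0 = (S0=1, S1=0)
  d_1[S0] = 1*5/6 + 0*1/2 = 5/6
  d_1[S1] = 1*1/6 + 0*1/2 = 1/6
d_1 = (S0=5/6, S1=1/6)
  d_2[S0] = 5/6*5/6 + 1/6*1/2 = 7/9
  d_2[S1] = 5/6*1/6 + 1/6*1/2 = 2/9
d_2 = (S0=7/9, S1=2/9)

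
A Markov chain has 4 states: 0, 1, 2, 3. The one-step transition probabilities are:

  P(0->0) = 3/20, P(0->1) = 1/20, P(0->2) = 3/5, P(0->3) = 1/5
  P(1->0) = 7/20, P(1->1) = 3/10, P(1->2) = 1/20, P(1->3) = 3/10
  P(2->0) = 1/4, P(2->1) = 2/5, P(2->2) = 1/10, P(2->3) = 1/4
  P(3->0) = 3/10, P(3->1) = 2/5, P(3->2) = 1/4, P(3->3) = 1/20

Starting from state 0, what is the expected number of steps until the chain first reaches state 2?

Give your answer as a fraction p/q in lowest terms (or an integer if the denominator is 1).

Let h_i = expected steps to first reach 2 from state i.
Boundary: h_2 = 0.
First-step equations for the other states:
  h_0 = 1 + 3/20*h_0 + 1/20*h_1 + 3/5*h_2 + 1/5*h_3
  h_1 = 1 + 7/20*h_0 + 3/10*h_1 + 1/20*h_2 + 3/10*h_3
  h_3 = 1 + 3/10*h_0 + 2/5*h_1 + 1/4*h_2 + 1/20*h_3

Substituting h_2 = 0 and rearranging gives the linear system (I - Q) h = 1:
  [17/20, -1/20, -1/5] . (h_0, h_1, h_3) = 1
  [-7/20, 7/10, -3/10] . (h_0, h_1, h_3) = 1
  [-3/10, -2/5, 19/20] . (h_0, h_1, h_3) = 1

Solving yields:
  h_0 = 6620/2977
  h_1 = 920/229
  h_3 = 10260/2977

Starting state is 0, so the expected hitting time is h_0 = 6620/2977.

Answer: 6620/2977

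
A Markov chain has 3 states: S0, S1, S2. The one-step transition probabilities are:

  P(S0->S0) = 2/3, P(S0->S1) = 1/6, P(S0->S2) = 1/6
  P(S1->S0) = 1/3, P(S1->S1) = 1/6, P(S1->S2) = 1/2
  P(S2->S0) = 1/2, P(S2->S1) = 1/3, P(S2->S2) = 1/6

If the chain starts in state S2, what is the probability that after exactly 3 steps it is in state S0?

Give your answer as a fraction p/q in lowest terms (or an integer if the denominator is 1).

Answer: 5/9

Derivation:
Computing P^3 by repeated multiplication:
P^1 =
  S0: [2/3, 1/6, 1/6]
  S1: [1/3, 1/6, 1/2]
  S2: [1/2, 1/3, 1/6]
P^2 =
  S0: [7/12, 7/36, 2/9]
  S1: [19/36, 1/4, 2/9]
  S2: [19/36, 7/36, 5/18]
P^3 =
  S0: [61/108, 11/54, 25/108]
  S1: [59/108, 11/54, 1/4]
  S2: [5/9, 23/108, 25/108]

(P^3)[S2 -> S0] = 5/9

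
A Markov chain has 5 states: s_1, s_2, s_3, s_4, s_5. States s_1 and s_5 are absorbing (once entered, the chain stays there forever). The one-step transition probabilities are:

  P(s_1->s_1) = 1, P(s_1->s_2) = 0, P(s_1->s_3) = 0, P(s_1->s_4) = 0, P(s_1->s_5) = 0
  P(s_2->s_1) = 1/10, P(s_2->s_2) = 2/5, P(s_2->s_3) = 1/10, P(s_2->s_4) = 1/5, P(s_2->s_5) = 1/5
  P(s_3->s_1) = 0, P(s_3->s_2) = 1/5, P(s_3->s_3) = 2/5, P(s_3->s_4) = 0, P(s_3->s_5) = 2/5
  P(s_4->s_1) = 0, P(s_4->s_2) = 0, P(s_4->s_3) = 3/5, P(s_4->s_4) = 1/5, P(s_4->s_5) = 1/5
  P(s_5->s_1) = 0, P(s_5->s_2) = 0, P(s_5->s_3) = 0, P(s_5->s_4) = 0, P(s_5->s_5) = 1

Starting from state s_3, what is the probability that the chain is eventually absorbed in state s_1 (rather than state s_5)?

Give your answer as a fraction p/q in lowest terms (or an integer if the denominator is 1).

Answer: 2/31

Derivation:
Let a_i = P(absorbed in s_1 | start in state i).
Boundary conditions: a_s_1 = 1, a_s_5 = 0.
For each transient state i, a_i = sum_j P(i->j) * a_j:
  a_s_2 = 1/10*a_s_1 + 2/5*a_s_2 + 1/10*a_s_3 + 1/5*a_s_4 + 1/5*a_s_5
  a_s_3 = 0*a_s_1 + 1/5*a_s_2 + 2/5*a_s_3 + 0*a_s_4 + 2/5*a_s_5
  a_s_4 = 0*a_s_1 + 0*a_s_2 + 3/5*a_s_3 + 1/5*a_s_4 + 1/5*a_s_5

Substituting a_s_1 = 1 and a_s_5 = 0, rearrange to (I - Q) a = r where r[i] = P(i -> s_1):
  [3/5, -1/10, -1/5] . (a_s_2, a_s_3, a_s_4) = 1/10
  [-1/5, 3/5, 0] . (a_s_2, a_s_3, a_s_4) = 0
  [0, -3/5, 4/5] . (a_s_2, a_s_3, a_s_4) = 0

Solving yields:
  a_s_2 = 6/31
  a_s_3 = 2/31
  a_s_4 = 3/62

Starting state is s_3, so the absorption probability is a_s_3 = 2/31.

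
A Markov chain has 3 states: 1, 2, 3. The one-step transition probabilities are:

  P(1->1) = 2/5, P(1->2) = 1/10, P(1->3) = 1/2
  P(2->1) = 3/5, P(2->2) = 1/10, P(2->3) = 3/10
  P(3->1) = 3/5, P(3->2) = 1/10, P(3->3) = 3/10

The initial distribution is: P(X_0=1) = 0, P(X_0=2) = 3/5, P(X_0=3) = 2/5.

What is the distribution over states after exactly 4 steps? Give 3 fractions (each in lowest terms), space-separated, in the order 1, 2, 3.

Propagating the distribution step by step (d_{t+1} = d_t * P):
d_0 = (1=0, 2=3/5, 3=2/5)
  d_1[1] = 0*2/5 + 3/5*3/5 + 2/5*3/5 = 3/5
  d_1[2] = 0*1/10 + 3/5*1/10 + 2/5*1/10 = 1/10
  d_1[3] = 0*1/2 + 3/5*3/10 + 2/5*3/10 = 3/10
d_1 = (1=3/5, 2=1/10, 3=3/10)
  d_2[1] = 3/5*2/5 + 1/10*3/5 + 3/10*3/5 = 12/25
  d_2[2] = 3/5*1/10 + 1/10*1/10 + 3/10*1/10 = 1/10
  d_2[3] = 3/5*1/2 + 1/10*3/10 + 3/10*3/10 = 21/50
d_2 = (1=12/25, 2=1/10, 3=21/50)
  d_3[1] = 12/25*2/5 + 1/10*3/5 + 21/50*3/5 = 63/125
  d_3[2] = 12/25*1/10 + 1/10*1/10 + 21/50*1/10 = 1/10
  d_3[3] = 12/25*1/2 + 1/10*3/10 + 21/50*3/10 = 99/250
d_3 = (1=63/125, 2=1/10, 3=99/250)
  d_4[1] = 63/125*2/5 + 1/10*3/5 + 99/250*3/5 = 312/625
  d_4[2] = 63/125*1/10 + 1/10*1/10 + 99/250*1/10 = 1/10
  d_4[3] = 63/125*1/2 + 1/10*3/10 + 99/250*3/10 = 501/1250
d_4 = (1=312/625, 2=1/10, 3=501/1250)

Answer: 312/625 1/10 501/1250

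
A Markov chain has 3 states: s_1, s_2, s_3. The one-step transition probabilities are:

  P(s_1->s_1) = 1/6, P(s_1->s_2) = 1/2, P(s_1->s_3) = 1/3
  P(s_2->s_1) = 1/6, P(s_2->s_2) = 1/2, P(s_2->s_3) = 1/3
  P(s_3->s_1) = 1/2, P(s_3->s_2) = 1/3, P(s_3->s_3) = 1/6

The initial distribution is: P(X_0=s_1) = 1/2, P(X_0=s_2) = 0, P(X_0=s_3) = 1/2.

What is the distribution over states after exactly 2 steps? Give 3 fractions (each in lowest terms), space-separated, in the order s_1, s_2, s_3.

Answer: 1/4 11/24 7/24

Derivation:
Propagating the distribution step by step (d_{t+1} = d_t * P):
d_0 = (s_1=1/2, s_2=0, s_3=1/2)
  d_1[s_1] = 1/2*1/6 + 0*1/6 + 1/2*1/2 = 1/3
  d_1[s_2] = 1/2*1/2 + 0*1/2 + 1/2*1/3 = 5/12
  d_1[s_3] = 1/2*1/3 + 0*1/3 + 1/2*1/6 = 1/4
d_1 = (s_1=1/3, s_2=5/12, s_3=1/4)
  d_2[s_1] = 1/3*1/6 + 5/12*1/6 + 1/4*1/2 = 1/4
  d_2[s_2] = 1/3*1/2 + 5/12*1/2 + 1/4*1/3 = 11/24
  d_2[s_3] = 1/3*1/3 + 5/12*1/3 + 1/4*1/6 = 7/24
d_2 = (s_1=1/4, s_2=11/24, s_3=7/24)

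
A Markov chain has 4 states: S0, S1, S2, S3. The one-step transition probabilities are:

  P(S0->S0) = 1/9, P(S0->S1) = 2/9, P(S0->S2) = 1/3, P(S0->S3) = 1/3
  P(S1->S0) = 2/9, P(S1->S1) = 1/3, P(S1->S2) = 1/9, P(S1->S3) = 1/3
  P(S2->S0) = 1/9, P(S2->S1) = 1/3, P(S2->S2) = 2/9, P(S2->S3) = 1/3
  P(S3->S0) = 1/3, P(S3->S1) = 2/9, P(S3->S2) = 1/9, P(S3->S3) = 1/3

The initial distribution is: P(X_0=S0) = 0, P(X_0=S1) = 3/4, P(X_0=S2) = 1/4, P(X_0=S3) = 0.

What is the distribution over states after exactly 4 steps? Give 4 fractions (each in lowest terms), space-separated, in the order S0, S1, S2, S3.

Answer: 157/729 7147/26244 4697/26244 1/3

Derivation:
Propagating the distribution step by step (d_{t+1} = d_t * P):
d_0 = (S0=0, S1=3/4, S2=1/4, S3=0)
  d_1[S0] = 0*1/9 + 3/4*2/9 + 1/4*1/9 + 0*1/3 = 7/36
  d_1[S1] = 0*2/9 + 3/4*1/3 + 1/4*1/3 + 0*2/9 = 1/3
  d_1[S2] = 0*1/3 + 3/4*1/9 + 1/4*2/9 + 0*1/9 = 5/36
  d_1[S3] = 0*1/3 + 3/4*1/3 + 1/4*1/3 + 0*1/3 = 1/3
d_1 = (S0=7/36, S1=1/3, S2=5/36, S3=1/3)
  d_2[S0] = 7/36*1/9 + 1/3*2/9 + 5/36*1/9 + 1/3*1/3 = 2/9
  d_2[S1] = 7/36*2/9 + 1/3*1/3 + 5/36*1/3 + 1/3*2/9 = 89/324
  d_2[S2] = 7/36*1/3 + 1/3*1/9 + 5/36*2/9 + 1/3*1/9 = 55/324
  d_2[S3] = 7/36*1/3 + 1/3*1/3 + 5/36*1/3 + 1/3*1/3 = 1/3
d_2 = (S0=2/9, S1=89/324, S2=55/324, S3=1/3)
  d_3[S0] = 2/9*1/9 + 89/324*2/9 + 55/324*1/9 + 1/3*1/3 = 629/2916
  d_3[S1] = 2/9*2/9 + 89/324*1/3 + 55/324*1/3 + 1/3*2/9 = 22/81
  d_3[S2] = 2/9*1/3 + 89/324*1/9 + 55/324*2/9 + 1/3*1/9 = 523/2916
  d_3[S3] = 2/9*1/3 + 89/324*1/3 + 55/324*1/3 + 1/3*1/3 = 1/3
d_3 = (S0=629/2916, S1=22/81, S2=523/2916, S3=1/3)
  d_4[S0] = 629/2916*1/9 + 22/81*2/9 + 523/2916*1/9 + 1/3*1/3 = 157/729
  d_4[S1] = 629/2916*2/9 + 22/81*1/3 + 523/2916*1/3 + 1/3*2/9 = 7147/26244
  d_4[S2] = 629/2916*1/3 + 22/81*1/9 + 523/2916*2/9 + 1/3*1/9 = 4697/26244
  d_4[S3] = 629/2916*1/3 + 22/81*1/3 + 523/2916*1/3 + 1/3*1/3 = 1/3
d_4 = (S0=157/729, S1=7147/26244, S2=4697/26244, S3=1/3)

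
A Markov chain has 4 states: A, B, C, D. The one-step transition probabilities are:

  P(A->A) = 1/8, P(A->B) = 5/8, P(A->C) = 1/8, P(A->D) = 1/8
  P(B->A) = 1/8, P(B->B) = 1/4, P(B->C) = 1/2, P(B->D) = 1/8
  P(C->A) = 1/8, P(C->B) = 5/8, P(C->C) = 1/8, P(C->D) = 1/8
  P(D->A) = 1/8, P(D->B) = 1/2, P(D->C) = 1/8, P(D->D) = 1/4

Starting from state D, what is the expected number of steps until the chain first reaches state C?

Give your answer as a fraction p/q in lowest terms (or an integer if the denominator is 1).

Let h_i = expected steps to first reach C from state i.
Boundary: h_C = 0.
First-step equations for the other states:
  h_A = 1 + 1/8*h_A + 5/8*h_B + 1/8*h_C + 1/8*h_D
  h_B = 1 + 1/8*h_A + 1/4*h_B + 1/2*h_C + 1/8*h_D
  h_D = 1 + 1/8*h_A + 1/2*h_B + 1/8*h_C + 1/4*h_D

Substituting h_C = 0 and rearranging gives the linear system (I - Q) h = 1:
  [7/8, -5/8, -1/8] . (h_A, h_B, h_D) = 1
  [-1/8, 3/4, -1/8] . (h_A, h_B, h_D) = 1
  [-1/8, -1/2, 3/4] . (h_A, h_B, h_D) = 1

Solving yields:
  h_A = 616/179
  h_B = 448/179
  h_D = 640/179

Starting state is D, so the expected hitting time is h_D = 640/179.

Answer: 640/179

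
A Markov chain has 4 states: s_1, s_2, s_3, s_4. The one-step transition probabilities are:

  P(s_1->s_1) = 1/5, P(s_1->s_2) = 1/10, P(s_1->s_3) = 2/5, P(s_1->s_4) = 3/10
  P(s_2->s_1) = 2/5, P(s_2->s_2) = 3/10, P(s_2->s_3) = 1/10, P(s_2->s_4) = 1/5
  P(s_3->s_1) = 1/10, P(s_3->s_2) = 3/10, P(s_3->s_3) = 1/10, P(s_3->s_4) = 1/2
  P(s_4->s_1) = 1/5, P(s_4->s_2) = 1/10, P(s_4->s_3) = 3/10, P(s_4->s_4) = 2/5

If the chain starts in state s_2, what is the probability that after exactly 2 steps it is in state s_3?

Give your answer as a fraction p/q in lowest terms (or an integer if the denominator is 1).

Computing P^2 by repeated multiplication:
P^1 =
  s_1: [1/5, 1/10, 2/5, 3/10]
  s_2: [2/5, 3/10, 1/10, 1/5]
  s_3: [1/10, 3/10, 1/10, 1/2]
  s_4: [1/5, 1/10, 3/10, 2/5]
P^2 =
  s_1: [9/50, 1/5, 11/50, 2/5]
  s_2: [1/4, 9/50, 13/50, 31/100]
  s_3: [1/4, 9/50, 23/100, 17/50]
  s_4: [19/100, 9/50, 6/25, 39/100]

(P^2)[s_2 -> s_3] = 13/50

Answer: 13/50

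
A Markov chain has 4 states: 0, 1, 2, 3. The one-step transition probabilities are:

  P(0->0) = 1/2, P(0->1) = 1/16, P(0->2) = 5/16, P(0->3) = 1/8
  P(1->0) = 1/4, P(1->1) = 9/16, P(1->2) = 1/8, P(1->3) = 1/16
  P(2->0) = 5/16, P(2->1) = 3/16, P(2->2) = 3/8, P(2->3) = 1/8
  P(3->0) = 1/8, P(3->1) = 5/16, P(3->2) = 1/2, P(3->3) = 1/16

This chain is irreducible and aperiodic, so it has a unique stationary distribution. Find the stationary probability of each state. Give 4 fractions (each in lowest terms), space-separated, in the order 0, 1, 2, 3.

Answer: 377/1104 557/2208 335/1104 227/2208

Derivation:
The stationary distribution satisfies pi = pi * P, i.e.:
  pi_0 = 1/2*pi_0 + 1/4*pi_1 + 5/16*pi_2 + 1/8*pi_3
  pi_1 = 1/16*pi_0 + 9/16*pi_1 + 3/16*pi_2 + 5/16*pi_3
  pi_2 = 5/16*pi_0 + 1/8*pi_1 + 3/8*pi_2 + 1/2*pi_3
  pi_3 = 1/8*pi_0 + 1/16*pi_1 + 1/8*pi_2 + 1/16*pi_3
with normalization: pi_0 + pi_1 + pi_2 + pi_3 = 1.

Using the first 3 balance equations plus normalization, the linear system A*pi = b is:
  [-1/2, 1/4, 5/16, 1/8] . pi = 0
  [1/16, -7/16, 3/16, 5/16] . pi = 0
  [5/16, 1/8, -5/8, 1/2] . pi = 0
  [1, 1, 1, 1] . pi = 1

Solving yields:
  pi_0 = 377/1104
  pi_1 = 557/2208
  pi_2 = 335/1104
  pi_3 = 227/2208

Verification (pi * P):
  377/1104*1/2 + 557/2208*1/4 + 335/1104*5/16 + 227/2208*1/8 = 377/1104 = pi_0  (ok)
  377/1104*1/16 + 557/2208*9/16 + 335/1104*3/16 + 227/2208*5/16 = 557/2208 = pi_1  (ok)
  377/1104*5/16 + 557/2208*1/8 + 335/1104*3/8 + 227/2208*1/2 = 335/1104 = pi_2  (ok)
  377/1104*1/8 + 557/2208*1/16 + 335/1104*1/8 + 227/2208*1/16 = 227/2208 = pi_3  (ok)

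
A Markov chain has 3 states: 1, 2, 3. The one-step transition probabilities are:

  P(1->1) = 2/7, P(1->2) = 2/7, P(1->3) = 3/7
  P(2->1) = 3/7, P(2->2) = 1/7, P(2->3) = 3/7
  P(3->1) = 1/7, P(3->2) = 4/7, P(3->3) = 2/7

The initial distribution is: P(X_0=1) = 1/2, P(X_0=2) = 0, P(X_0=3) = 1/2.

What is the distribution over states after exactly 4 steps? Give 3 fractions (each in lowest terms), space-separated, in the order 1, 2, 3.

Propagating the distribution step by step (d_{t+1} = d_t * P):
d_0 = (1=1/2, 2=0, 3=1/2)
  d_1[1] = 1/2*2/7 + 0*3/7 + 1/2*1/7 = 3/14
  d_1[2] = 1/2*2/7 + 0*1/7 + 1/2*4/7 = 3/7
  d_1[3] = 1/2*3/7 + 0*3/7 + 1/2*2/7 = 5/14
d_1 = (1=3/14, 2=3/7, 3=5/14)
  d_2[1] = 3/14*2/7 + 3/7*3/7 + 5/14*1/7 = 29/98
  d_2[2] = 3/14*2/7 + 3/7*1/7 + 5/14*4/7 = 16/49
  d_2[3] = 3/14*3/7 + 3/7*3/7 + 5/14*2/7 = 37/98
d_2 = (1=29/98, 2=16/49, 3=37/98)
  d_3[1] = 29/98*2/7 + 16/49*3/7 + 37/98*1/7 = 191/686
  d_3[2] = 29/98*2/7 + 16/49*1/7 + 37/98*4/7 = 17/49
  d_3[3] = 29/98*3/7 + 16/49*3/7 + 37/98*2/7 = 257/686
d_3 = (1=191/686, 2=17/49, 3=257/686)
  d_4[1] = 191/686*2/7 + 17/49*3/7 + 257/686*1/7 = 1353/4802
  d_4[2] = 191/686*2/7 + 17/49*1/7 + 257/686*4/7 = 824/2401
  d_4[3] = 191/686*3/7 + 17/49*3/7 + 257/686*2/7 = 1801/4802
d_4 = (1=1353/4802, 2=824/2401, 3=1801/4802)

Answer: 1353/4802 824/2401 1801/4802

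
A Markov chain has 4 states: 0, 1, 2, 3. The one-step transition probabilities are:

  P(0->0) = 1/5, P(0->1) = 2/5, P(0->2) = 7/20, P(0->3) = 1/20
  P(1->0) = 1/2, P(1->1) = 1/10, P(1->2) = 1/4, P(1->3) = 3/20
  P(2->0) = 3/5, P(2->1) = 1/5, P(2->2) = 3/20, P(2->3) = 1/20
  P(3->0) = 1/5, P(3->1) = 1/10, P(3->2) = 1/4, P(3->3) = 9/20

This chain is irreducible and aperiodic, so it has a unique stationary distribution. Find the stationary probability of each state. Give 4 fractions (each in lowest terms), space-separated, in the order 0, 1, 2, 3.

The stationary distribution satisfies pi = pi * P, i.e.:
  pi_0 = 1/5*pi_0 + 1/2*pi_1 + 3/5*pi_2 + 1/5*pi_3
  pi_1 = 2/5*pi_0 + 1/10*pi_1 + 1/5*pi_2 + 1/10*pi_3
  pi_2 = 7/20*pi_0 + 1/4*pi_1 + 3/20*pi_2 + 1/4*pi_3
  pi_3 = 1/20*pi_0 + 3/20*pi_1 + 1/20*pi_2 + 9/20*pi_3
with normalization: pi_0 + pi_1 + pi_2 + pi_3 = 1.

Using the first 3 balance equations plus normalization, the linear system A*pi = b is:
  [-4/5, 1/2, 3/5, 1/5] . pi = 0
  [2/5, -9/10, 1/5, 1/10] . pi = 0
  [7/20, 1/4, -17/20, 1/4] . pi = 0
  [1, 1, 1, 1] . pi = 1

Solving yields:
  pi_0 = 721/1916
  pi_1 = 229/958
  pi_2 = 501/1916
  pi_3 = 59/479

Verification (pi * P):
  721/1916*1/5 + 229/958*1/2 + 501/1916*3/5 + 59/479*1/5 = 721/1916 = pi_0  (ok)
  721/1916*2/5 + 229/958*1/10 + 501/1916*1/5 + 59/479*1/10 = 229/958 = pi_1  (ok)
  721/1916*7/20 + 229/958*1/4 + 501/1916*3/20 + 59/479*1/4 = 501/1916 = pi_2  (ok)
  721/1916*1/20 + 229/958*3/20 + 501/1916*1/20 + 59/479*9/20 = 59/479 = pi_3  (ok)

Answer: 721/1916 229/958 501/1916 59/479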